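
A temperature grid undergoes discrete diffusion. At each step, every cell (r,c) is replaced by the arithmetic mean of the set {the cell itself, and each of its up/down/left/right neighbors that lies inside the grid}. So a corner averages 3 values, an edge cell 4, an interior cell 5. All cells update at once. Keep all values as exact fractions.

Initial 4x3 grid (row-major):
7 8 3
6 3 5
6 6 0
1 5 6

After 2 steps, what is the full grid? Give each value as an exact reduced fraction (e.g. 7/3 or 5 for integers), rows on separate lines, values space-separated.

Answer: 71/12 1391/240 40/9
457/80 231/50 269/60
73/16 231/50 11/3
53/12 97/24 149/36

Derivation:
After step 1:
  7 21/4 16/3
  11/2 28/5 11/4
  19/4 4 17/4
  4 9/2 11/3
After step 2:
  71/12 1391/240 40/9
  457/80 231/50 269/60
  73/16 231/50 11/3
  53/12 97/24 149/36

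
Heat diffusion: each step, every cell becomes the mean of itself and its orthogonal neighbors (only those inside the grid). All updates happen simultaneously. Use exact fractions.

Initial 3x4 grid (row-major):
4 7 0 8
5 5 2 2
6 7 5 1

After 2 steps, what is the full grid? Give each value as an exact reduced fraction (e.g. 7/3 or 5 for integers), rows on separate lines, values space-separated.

After step 1:
  16/3 4 17/4 10/3
  5 26/5 14/5 13/4
  6 23/4 15/4 8/3
After step 2:
  43/9 1127/240 863/240 65/18
  323/60 91/20 77/20 241/80
  67/12 207/40 449/120 29/9

Answer: 43/9 1127/240 863/240 65/18
323/60 91/20 77/20 241/80
67/12 207/40 449/120 29/9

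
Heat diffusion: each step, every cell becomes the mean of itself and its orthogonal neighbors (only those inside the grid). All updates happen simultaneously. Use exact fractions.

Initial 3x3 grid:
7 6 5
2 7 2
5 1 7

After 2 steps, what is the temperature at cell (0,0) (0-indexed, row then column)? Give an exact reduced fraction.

Answer: 11/2

Derivation:
Step 1: cell (0,0) = 5
Step 2: cell (0,0) = 11/2
Full grid after step 2:
  11/2 1151/240 95/18
  991/240 507/100 991/240
  155/36 73/20 163/36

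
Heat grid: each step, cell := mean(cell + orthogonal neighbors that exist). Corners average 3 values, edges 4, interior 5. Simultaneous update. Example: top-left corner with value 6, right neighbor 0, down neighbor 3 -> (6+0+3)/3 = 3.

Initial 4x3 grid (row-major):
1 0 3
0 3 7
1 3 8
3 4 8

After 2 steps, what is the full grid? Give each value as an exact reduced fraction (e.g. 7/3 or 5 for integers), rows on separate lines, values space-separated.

After step 1:
  1/3 7/4 10/3
  5/4 13/5 21/4
  7/4 19/5 13/2
  8/3 9/2 20/3
After step 2:
  10/9 481/240 31/9
  89/60 293/100 1061/240
  71/30 383/100 1333/240
  107/36 529/120 53/9

Answer: 10/9 481/240 31/9
89/60 293/100 1061/240
71/30 383/100 1333/240
107/36 529/120 53/9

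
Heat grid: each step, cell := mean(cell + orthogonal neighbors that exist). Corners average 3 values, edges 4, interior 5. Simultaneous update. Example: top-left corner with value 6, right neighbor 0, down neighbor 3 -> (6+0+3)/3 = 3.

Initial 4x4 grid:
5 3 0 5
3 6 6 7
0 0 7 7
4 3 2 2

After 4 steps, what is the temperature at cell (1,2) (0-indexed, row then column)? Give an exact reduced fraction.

Answer: 31841/7500

Derivation:
Step 1: cell (1,2) = 26/5
Step 2: cell (1,2) = 459/100
Step 3: cell (1,2) = 443/100
Step 4: cell (1,2) = 31841/7500
Full grid after step 4:
  45167/12960 404537/108000 3403/800 12343/2700
  706399/216000 664081/180000 31841/7500 3741/800
  128899/43200 150131/45000 734083/180000 485771/108000
  43973/16200 135001/43200 808117/216000 275713/64800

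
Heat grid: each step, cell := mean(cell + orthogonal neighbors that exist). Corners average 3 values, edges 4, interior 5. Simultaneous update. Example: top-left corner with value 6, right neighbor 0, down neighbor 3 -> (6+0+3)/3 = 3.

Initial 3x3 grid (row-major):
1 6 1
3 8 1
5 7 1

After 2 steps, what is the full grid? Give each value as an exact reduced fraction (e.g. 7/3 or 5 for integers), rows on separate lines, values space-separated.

Answer: 139/36 15/4 113/36
211/48 17/4 161/48
29/6 73/16 11/3

Derivation:
After step 1:
  10/3 4 8/3
  17/4 5 11/4
  5 21/4 3
After step 2:
  139/36 15/4 113/36
  211/48 17/4 161/48
  29/6 73/16 11/3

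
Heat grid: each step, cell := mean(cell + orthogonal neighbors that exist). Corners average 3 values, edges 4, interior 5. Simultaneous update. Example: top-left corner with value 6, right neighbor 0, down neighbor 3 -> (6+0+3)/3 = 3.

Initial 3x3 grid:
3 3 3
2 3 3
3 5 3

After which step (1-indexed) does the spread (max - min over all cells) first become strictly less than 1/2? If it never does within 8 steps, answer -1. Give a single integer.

Step 1: max=11/3, min=8/3, spread=1
Step 2: max=137/40, min=101/36, spread=223/360
Step 3: max=3611/1080, min=6307/2160, spread=61/144
  -> spread < 1/2 first at step 3
Step 4: max=211507/64800, min=384689/129600, spread=511/1728
Step 5: max=12548279/3888000, min=23480683/7776000, spread=4309/20736
Step 6: max=744874063/233280000, min=1421695001/466560000, spread=36295/248832
Step 7: max=44410755611/13996800000, min=85954889347/27993600000, spread=305773/2985984
Step 8: max=2651205952267/839808000000, min=5181664201409/1679616000000, spread=2575951/35831808

Answer: 3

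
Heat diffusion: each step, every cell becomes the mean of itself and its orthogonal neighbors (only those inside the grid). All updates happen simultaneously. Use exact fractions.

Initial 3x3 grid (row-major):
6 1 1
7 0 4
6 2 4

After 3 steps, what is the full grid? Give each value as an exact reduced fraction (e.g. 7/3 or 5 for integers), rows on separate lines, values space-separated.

Answer: 7903/2160 659/225 1811/720
55151/14400 813/250 37801/14400
967/240 3061/900 6473/2160

Derivation:
After step 1:
  14/3 2 2
  19/4 14/5 9/4
  5 3 10/3
After step 2:
  137/36 43/15 25/12
  1033/240 74/25 623/240
  17/4 53/15 103/36
After step 3:
  7903/2160 659/225 1811/720
  55151/14400 813/250 37801/14400
  967/240 3061/900 6473/2160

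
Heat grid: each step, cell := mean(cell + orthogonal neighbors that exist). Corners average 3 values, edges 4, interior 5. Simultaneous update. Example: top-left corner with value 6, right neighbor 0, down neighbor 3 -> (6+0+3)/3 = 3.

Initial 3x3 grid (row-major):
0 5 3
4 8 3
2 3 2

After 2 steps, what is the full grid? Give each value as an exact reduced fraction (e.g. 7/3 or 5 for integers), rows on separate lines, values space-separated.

Answer: 7/2 229/60 35/9
141/40 397/100 56/15
41/12 841/240 125/36

Derivation:
After step 1:
  3 4 11/3
  7/2 23/5 4
  3 15/4 8/3
After step 2:
  7/2 229/60 35/9
  141/40 397/100 56/15
  41/12 841/240 125/36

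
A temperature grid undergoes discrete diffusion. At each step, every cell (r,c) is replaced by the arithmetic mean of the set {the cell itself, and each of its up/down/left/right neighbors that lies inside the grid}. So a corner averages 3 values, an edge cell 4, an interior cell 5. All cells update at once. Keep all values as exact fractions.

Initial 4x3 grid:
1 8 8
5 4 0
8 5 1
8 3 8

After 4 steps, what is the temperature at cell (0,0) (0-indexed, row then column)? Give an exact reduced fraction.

Step 1: cell (0,0) = 14/3
Step 2: cell (0,0) = 173/36
Step 3: cell (0,0) = 10609/2160
Step 4: cell (0,0) = 624467/129600
Full grid after step 4:
  624467/129600 1352161/288000 579217/129600
  535961/108000 184783/40000 957047/216000
  555601/108000 874211/180000 318109/72000
  87509/16200 269483/54000 100687/21600

Answer: 624467/129600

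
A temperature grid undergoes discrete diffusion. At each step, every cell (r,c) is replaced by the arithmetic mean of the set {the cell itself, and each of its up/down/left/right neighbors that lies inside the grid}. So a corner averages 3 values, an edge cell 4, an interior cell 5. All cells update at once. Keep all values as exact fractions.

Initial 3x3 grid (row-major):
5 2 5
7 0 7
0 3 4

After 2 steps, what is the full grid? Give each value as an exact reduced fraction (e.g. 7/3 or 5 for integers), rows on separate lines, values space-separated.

After step 1:
  14/3 3 14/3
  3 19/5 4
  10/3 7/4 14/3
After step 2:
  32/9 121/30 35/9
  37/10 311/100 257/60
  97/36 271/80 125/36

Answer: 32/9 121/30 35/9
37/10 311/100 257/60
97/36 271/80 125/36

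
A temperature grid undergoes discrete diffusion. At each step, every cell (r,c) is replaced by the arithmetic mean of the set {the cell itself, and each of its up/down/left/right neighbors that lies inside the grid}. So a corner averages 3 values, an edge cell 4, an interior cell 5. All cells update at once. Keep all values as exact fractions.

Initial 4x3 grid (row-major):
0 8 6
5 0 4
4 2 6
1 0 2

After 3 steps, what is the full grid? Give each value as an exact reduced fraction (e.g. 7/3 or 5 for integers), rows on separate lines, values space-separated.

After step 1:
  13/3 7/2 6
  9/4 19/5 4
  3 12/5 7/2
  5/3 5/4 8/3
After step 2:
  121/36 529/120 9/2
  803/240 319/100 173/40
  559/240 279/100 377/120
  71/36 479/240 89/36
After step 3:
  8003/2160 27827/7200 397/90
  22007/7200 21671/6000 4547/1200
  18787/7200 2017/750 716/225
  2267/1080 33229/14400 5479/2160

Answer: 8003/2160 27827/7200 397/90
22007/7200 21671/6000 4547/1200
18787/7200 2017/750 716/225
2267/1080 33229/14400 5479/2160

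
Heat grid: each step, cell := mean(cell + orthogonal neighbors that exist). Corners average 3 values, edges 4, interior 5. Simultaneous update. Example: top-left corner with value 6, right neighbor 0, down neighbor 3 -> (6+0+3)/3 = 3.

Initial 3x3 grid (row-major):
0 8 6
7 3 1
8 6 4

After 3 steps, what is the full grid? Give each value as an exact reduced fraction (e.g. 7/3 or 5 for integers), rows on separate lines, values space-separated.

After step 1:
  5 17/4 5
  9/2 5 7/2
  7 21/4 11/3
After step 2:
  55/12 77/16 17/4
  43/8 9/2 103/24
  67/12 251/48 149/36
After step 3:
  709/144 871/192 641/144
  481/96 581/120 1237/288
  259/48 2801/576 1967/432

Answer: 709/144 871/192 641/144
481/96 581/120 1237/288
259/48 2801/576 1967/432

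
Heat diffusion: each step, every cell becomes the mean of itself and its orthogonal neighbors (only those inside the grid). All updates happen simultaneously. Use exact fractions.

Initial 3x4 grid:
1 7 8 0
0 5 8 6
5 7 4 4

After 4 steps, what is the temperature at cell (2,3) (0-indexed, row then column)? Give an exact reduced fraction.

Answer: 335491/64800

Derivation:
Step 1: cell (2,3) = 14/3
Step 2: cell (2,3) = 179/36
Step 3: cell (2,3) = 5561/1080
Step 4: cell (2,3) = 335491/64800
Full grid after step 4:
  551057/129600 252343/54000 137069/27000 333691/64800
  3703633/864000 1708547/360000 923861/180000 2235889/432000
  190219/43200 86531/18000 17368/3375 335491/64800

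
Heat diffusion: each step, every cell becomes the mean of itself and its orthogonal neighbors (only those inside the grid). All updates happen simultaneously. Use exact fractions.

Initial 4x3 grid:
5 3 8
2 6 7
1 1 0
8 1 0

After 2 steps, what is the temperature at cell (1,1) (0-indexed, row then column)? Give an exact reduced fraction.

Answer: 397/100

Derivation:
Step 1: cell (1,1) = 19/5
Step 2: cell (1,1) = 397/100
Full grid after step 2:
  37/9 559/120 67/12
  409/120 397/100 341/80
  349/120 131/50 563/240
  53/18 239/120 29/18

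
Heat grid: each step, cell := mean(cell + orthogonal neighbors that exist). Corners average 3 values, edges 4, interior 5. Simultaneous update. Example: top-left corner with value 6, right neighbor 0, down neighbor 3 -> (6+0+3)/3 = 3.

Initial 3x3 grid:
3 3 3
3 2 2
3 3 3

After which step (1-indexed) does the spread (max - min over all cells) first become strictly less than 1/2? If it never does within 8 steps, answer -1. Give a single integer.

Answer: 2

Derivation:
Step 1: max=3, min=5/2, spread=1/2
Step 2: max=227/80, min=313/120, spread=11/48
  -> spread < 1/2 first at step 2
Step 3: max=337/120, min=19001/7200, spread=1219/7200
Step 4: max=267241/96000, min=1155397/432000, spread=755/6912
Step 5: max=47759881/17280000, min=69654509/25920000, spread=6353/82944
Step 6: max=2856122707/1036800000, min=4200541873/1555200000, spread=53531/995328
Step 7: max=6326385827/2304000000, min=252695555681/93312000000, spread=450953/11943936
Step 8: max=10229473549163/3732480000000, min=15195810206557/5598720000000, spread=3799043/143327232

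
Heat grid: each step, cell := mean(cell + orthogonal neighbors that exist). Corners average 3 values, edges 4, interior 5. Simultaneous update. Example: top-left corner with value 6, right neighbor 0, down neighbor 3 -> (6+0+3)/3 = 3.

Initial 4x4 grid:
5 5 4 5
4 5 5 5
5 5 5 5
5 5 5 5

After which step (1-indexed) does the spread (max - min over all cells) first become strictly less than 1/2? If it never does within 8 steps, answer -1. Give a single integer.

Answer: 1

Derivation:
Step 1: max=5, min=14/3, spread=1/3
  -> spread < 1/2 first at step 1
Step 2: max=5, min=85/18, spread=5/18
Step 3: max=5, min=2557/540, spread=143/540
Step 4: max=1121/225, min=77119/16200, spread=3593/16200
Step 5: max=134131/27000, min=464471/97200, spread=92003/486000
Step 6: max=167183/33750, min=69905143/14580000, spread=2317913/14580000
Step 7: max=38425/7776, min=2102841727/437400000, spread=58564523/437400000
Step 8: max=1797361007/364500000, min=63228473419/13122000000, spread=1476522833/13122000000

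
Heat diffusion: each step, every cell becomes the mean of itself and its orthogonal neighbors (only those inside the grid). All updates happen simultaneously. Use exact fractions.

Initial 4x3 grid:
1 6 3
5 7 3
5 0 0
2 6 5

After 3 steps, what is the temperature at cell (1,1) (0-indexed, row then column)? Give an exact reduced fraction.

Step 1: cell (1,1) = 21/5
Step 2: cell (1,1) = 99/25
Step 3: cell (1,1) = 1857/500
Full grid after step 3:
  983/240 19387/4800 1357/360
  2399/600 1857/500 2857/800
  13069/3600 1787/500 22813/7200
  7991/2160 5369/1600 3533/1080

Answer: 1857/500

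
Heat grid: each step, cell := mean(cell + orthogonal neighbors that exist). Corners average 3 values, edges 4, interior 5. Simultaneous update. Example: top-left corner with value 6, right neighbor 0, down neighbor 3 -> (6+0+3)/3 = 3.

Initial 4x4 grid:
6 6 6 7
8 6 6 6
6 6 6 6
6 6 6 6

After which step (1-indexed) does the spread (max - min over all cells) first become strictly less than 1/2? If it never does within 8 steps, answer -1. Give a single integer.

Answer: 3

Derivation:
Step 1: max=20/3, min=6, spread=2/3
Step 2: max=391/60, min=6, spread=31/60
Step 3: max=13849/2160, min=6, spread=889/2160
  -> spread < 1/2 first at step 3
Step 4: max=410539/64800, min=1735/288, spread=5041/16200
Step 5: max=12283777/1944000, min=435679/72000, spread=130111/486000
Step 6: max=366632503/58320000, min=39289931/6480000, spread=3255781/14580000
Step 7: max=10970164849/1749600000, min=236460521/38880000, spread=82360351/437400000
Step 8: max=328162123639/52488000000, min=263262397/43200000, spread=2074577821/13122000000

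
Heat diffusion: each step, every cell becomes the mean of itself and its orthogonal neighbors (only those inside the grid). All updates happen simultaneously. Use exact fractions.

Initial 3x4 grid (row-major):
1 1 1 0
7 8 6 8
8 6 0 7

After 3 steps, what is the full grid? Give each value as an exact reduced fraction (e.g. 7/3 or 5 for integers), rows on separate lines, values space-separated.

Answer: 3037/720 9139/2400 8569/2400 329/90
382/75 1189/250 8737/2000 20783/4800
4147/720 13039/2400 4023/800 577/120

Derivation:
After step 1:
  3 11/4 2 3
  6 28/5 23/5 21/4
  7 11/2 19/4 5
After step 2:
  47/12 267/80 247/80 41/12
  27/5 489/100 111/25 357/80
  37/6 457/80 397/80 5
After step 3:
  3037/720 9139/2400 8569/2400 329/90
  382/75 1189/250 8737/2000 20783/4800
  4147/720 13039/2400 4023/800 577/120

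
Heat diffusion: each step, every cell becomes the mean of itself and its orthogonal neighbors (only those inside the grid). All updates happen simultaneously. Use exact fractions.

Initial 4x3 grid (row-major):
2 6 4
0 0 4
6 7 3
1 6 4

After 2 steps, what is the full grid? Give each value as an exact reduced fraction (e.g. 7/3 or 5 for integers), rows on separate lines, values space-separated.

Answer: 23/9 103/30 125/36
347/120 311/100 919/240
427/120 203/50 959/240
37/9 527/120 40/9

Derivation:
After step 1:
  8/3 3 14/3
  2 17/5 11/4
  7/2 22/5 9/2
  13/3 9/2 13/3
After step 2:
  23/9 103/30 125/36
  347/120 311/100 919/240
  427/120 203/50 959/240
  37/9 527/120 40/9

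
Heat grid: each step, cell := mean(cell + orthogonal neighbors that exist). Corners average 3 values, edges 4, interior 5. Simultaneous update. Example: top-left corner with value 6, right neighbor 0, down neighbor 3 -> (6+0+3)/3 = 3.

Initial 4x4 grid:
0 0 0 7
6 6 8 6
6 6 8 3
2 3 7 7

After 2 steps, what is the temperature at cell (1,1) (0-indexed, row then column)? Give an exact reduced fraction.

Answer: 113/25

Derivation:
Step 1: cell (1,1) = 26/5
Step 2: cell (1,1) = 113/25
Full grid after step 2:
  8/3 249/80 911/240 169/36
  167/40 113/25 539/100 329/60
  569/120 269/50 601/100 361/60
  79/18 1213/240 1369/240 215/36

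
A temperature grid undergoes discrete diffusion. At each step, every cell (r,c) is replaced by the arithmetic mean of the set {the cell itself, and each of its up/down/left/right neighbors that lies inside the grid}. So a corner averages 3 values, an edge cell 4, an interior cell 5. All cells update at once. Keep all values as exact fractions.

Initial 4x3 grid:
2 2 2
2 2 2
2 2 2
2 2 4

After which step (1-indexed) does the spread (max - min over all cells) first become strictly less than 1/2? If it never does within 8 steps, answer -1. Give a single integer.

Answer: 3

Derivation:
Step 1: max=8/3, min=2, spread=2/3
Step 2: max=23/9, min=2, spread=5/9
Step 3: max=257/108, min=2, spread=41/108
  -> spread < 1/2 first at step 3
Step 4: max=30137/12960, min=2, spread=4217/12960
Step 5: max=1764349/777600, min=7279/3600, spread=38417/155520
Step 6: max=104512211/46656000, min=146597/72000, spread=1903471/9331200
Step 7: max=6199709089/2799360000, min=4435759/2160000, spread=18038617/111974400
Step 8: max=369191382851/167961600000, min=401726759/194400000, spread=883978523/6718464000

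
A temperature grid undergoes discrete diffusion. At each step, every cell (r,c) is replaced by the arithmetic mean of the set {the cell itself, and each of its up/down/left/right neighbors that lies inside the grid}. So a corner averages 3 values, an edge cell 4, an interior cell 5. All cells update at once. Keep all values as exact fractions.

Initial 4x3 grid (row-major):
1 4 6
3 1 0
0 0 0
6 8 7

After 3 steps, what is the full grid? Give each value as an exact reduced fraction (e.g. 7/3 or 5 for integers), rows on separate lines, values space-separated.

After step 1:
  8/3 3 10/3
  5/4 8/5 7/4
  9/4 9/5 7/4
  14/3 21/4 5
After step 2:
  83/36 53/20 97/36
  233/120 47/25 253/120
  299/120 253/100 103/40
  73/18 1003/240 4
After step 3:
  2483/1080 953/400 2683/1080
  7757/3600 1111/500 2083/900
  9917/3600 16387/6000 841/300
  7723/2160 53153/14400 2581/720

Answer: 2483/1080 953/400 2683/1080
7757/3600 1111/500 2083/900
9917/3600 16387/6000 841/300
7723/2160 53153/14400 2581/720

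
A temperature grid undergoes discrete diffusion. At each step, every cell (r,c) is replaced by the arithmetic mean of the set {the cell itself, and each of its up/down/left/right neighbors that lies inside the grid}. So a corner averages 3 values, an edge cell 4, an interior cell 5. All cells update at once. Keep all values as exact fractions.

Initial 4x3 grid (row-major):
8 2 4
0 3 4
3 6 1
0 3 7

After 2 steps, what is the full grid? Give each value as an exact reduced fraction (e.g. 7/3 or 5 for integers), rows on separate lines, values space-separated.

Answer: 133/36 167/48 127/36
145/48 339/100 83/24
219/80 339/100 431/120
11/4 193/60 73/18

Derivation:
After step 1:
  10/3 17/4 10/3
  7/2 3 3
  9/4 16/5 9/2
  2 4 11/3
After step 2:
  133/36 167/48 127/36
  145/48 339/100 83/24
  219/80 339/100 431/120
  11/4 193/60 73/18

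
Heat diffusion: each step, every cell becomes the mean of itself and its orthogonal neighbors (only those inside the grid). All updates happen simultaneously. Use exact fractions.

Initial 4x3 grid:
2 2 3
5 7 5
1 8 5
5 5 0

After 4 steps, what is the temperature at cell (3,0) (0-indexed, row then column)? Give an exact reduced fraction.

Answer: 282421/64800

Derivation:
Step 1: cell (3,0) = 11/3
Step 2: cell (3,0) = 155/36
Step 3: cell (3,0) = 577/135
Step 4: cell (3,0) = 282421/64800
Full grid after step 4:
  85607/21600 1756249/432000 268571/64800
  37793/9000 769241/180000 235133/54000
  234103/54000 88849/20000 119239/27000
  282421/64800 626303/144000 283871/64800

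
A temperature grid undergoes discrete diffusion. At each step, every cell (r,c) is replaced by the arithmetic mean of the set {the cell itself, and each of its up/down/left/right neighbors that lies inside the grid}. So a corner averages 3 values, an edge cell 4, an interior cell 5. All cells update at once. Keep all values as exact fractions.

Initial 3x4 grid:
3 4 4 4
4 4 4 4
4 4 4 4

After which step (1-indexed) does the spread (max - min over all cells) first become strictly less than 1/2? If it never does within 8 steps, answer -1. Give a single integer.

Step 1: max=4, min=11/3, spread=1/3
  -> spread < 1/2 first at step 1
Step 2: max=4, min=67/18, spread=5/18
Step 3: max=4, min=823/216, spread=41/216
Step 4: max=4, min=99463/25920, spread=4217/25920
Step 5: max=28721/7200, min=6011651/1555200, spread=38417/311040
Step 6: max=573403/144000, min=362047789/93312000, spread=1903471/18662400
Step 7: max=17164241/4320000, min=21793890911/5598720000, spread=18038617/223948800
Step 8: max=1542273241/388800000, min=1310424617149/335923200000, spread=883978523/13436928000

Answer: 1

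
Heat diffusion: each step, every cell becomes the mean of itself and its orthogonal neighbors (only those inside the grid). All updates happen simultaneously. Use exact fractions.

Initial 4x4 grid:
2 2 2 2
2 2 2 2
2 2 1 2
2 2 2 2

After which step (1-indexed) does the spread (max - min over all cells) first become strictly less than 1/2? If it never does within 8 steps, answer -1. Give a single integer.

Step 1: max=2, min=7/4, spread=1/4
  -> spread < 1/2 first at step 1
Step 2: max=2, min=89/50, spread=11/50
Step 3: max=2, min=4433/2400, spread=367/2400
Step 4: max=1187/600, min=20029/10800, spread=1337/10800
Step 5: max=35531/18000, min=606331/324000, spread=33227/324000
Step 6: max=211951/108000, min=18225673/9720000, spread=849917/9720000
Step 7: max=3171467/1620000, min=549485653/291600000, spread=21378407/291600000
Step 8: max=948311657/486000000, min=16529537629/8748000000, spread=540072197/8748000000

Answer: 1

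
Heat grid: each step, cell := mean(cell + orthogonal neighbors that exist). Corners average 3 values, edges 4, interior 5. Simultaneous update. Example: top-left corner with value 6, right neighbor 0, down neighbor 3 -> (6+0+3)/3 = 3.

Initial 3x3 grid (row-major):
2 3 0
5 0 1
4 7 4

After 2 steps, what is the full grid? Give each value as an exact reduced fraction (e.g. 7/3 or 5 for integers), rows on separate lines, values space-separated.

Answer: 22/9 547/240 23/18
877/240 61/25 587/240
71/18 977/240 3

Derivation:
After step 1:
  10/3 5/4 4/3
  11/4 16/5 5/4
  16/3 15/4 4
After step 2:
  22/9 547/240 23/18
  877/240 61/25 587/240
  71/18 977/240 3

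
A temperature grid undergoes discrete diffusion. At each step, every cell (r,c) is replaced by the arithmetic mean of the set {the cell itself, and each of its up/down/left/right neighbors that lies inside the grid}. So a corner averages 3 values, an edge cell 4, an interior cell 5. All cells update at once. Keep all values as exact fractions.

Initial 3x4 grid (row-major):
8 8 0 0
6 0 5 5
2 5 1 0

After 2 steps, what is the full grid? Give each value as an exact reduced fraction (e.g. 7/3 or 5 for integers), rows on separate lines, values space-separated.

After step 1:
  22/3 4 13/4 5/3
  4 24/5 11/5 5/2
  13/3 2 11/4 2
After step 2:
  46/9 1163/240 667/240 89/36
  307/60 17/5 31/10 251/120
  31/9 833/240 179/80 29/12

Answer: 46/9 1163/240 667/240 89/36
307/60 17/5 31/10 251/120
31/9 833/240 179/80 29/12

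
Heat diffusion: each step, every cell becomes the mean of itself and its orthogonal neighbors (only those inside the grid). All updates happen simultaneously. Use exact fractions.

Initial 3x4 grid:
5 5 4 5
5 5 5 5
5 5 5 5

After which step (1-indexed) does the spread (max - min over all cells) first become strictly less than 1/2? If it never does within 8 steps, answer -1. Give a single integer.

Step 1: max=5, min=14/3, spread=1/3
  -> spread < 1/2 first at step 1
Step 2: max=5, min=569/120, spread=31/120
Step 3: max=5, min=5189/1080, spread=211/1080
Step 4: max=8953/1800, min=523103/108000, spread=14077/108000
Step 5: max=536317/108000, min=4719593/972000, spread=5363/48600
Step 6: max=297131/60000, min=142059191/29160000, spread=93859/1166400
Step 7: max=480663533/97200000, min=8537725519/1749600000, spread=4568723/69984000
Step 8: max=14398381111/2916000000, min=513099564371/104976000000, spread=8387449/167961600

Answer: 1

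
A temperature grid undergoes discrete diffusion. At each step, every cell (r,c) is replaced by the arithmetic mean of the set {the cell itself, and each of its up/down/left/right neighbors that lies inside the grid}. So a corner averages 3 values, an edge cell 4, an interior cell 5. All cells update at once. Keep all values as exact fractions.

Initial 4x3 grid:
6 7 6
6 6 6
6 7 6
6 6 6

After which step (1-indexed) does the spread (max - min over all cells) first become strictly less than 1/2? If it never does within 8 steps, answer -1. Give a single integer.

Answer: 1

Derivation:
Step 1: max=32/5, min=6, spread=2/5
  -> spread < 1/2 first at step 1
Step 2: max=1519/240, min=489/80, spread=13/60
Step 3: max=6757/1080, min=2207/360, spread=17/135
Step 4: max=5397223/864000, min=1770881/288000, spread=4229/43200
Step 5: max=48440693/7776000, min=15970771/2592000, spread=26419/388800
Step 6: max=19360152223/3110400000, min=6394360841/1036800000, spread=1770697/31104000
Step 7: max=174035900393/27993600000, min=57613861231/9331200000, spread=11943167/279936000
Step 8: max=69582213278263/11197440000000, min=23056413695921/3732480000000, spread=825944381/22394880000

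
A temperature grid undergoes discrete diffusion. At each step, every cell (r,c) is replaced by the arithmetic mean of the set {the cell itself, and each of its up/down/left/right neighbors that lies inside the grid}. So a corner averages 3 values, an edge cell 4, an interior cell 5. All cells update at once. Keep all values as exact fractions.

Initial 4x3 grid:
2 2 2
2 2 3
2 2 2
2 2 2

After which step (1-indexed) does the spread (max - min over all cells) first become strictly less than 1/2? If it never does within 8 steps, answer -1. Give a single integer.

Answer: 1

Derivation:
Step 1: max=7/3, min=2, spread=1/3
  -> spread < 1/2 first at step 1
Step 2: max=271/120, min=2, spread=31/120
Step 3: max=2371/1080, min=2, spread=211/1080
Step 4: max=232897/108000, min=3647/1800, spread=14077/108000
Step 5: max=2084407/972000, min=219683/108000, spread=5363/48600
Step 6: max=62060809/29160000, min=122869/60000, spread=93859/1166400
Step 7: max=3709474481/1749600000, min=199736467/97200000, spread=4568723/69984000
Step 8: max=221732435629/104976000000, min=6013618889/2916000000, spread=8387449/167961600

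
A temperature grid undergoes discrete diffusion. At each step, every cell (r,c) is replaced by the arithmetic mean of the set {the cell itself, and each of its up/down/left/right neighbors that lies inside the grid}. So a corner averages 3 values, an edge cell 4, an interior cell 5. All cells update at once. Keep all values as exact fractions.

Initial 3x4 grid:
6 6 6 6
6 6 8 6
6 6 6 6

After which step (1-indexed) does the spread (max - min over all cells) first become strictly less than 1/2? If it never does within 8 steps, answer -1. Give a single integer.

Answer: 2

Derivation:
Step 1: max=13/2, min=6, spread=1/2
Step 2: max=323/50, min=6, spread=23/50
  -> spread < 1/2 first at step 2
Step 3: max=15211/2400, min=1213/200, spread=131/480
Step 4: max=136151/21600, min=21991/3600, spread=841/4320
Step 5: max=54382051/8640000, min=4413373/720000, spread=56863/345600
Step 6: max=488094341/77760000, min=39869543/6480000, spread=386393/3110400
Step 7: max=195017723131/31104000000, min=15972358813/2592000000, spread=26795339/248832000
Step 8: max=11681255714129/1866240000000, min=960206149667/155520000000, spread=254051069/2985984000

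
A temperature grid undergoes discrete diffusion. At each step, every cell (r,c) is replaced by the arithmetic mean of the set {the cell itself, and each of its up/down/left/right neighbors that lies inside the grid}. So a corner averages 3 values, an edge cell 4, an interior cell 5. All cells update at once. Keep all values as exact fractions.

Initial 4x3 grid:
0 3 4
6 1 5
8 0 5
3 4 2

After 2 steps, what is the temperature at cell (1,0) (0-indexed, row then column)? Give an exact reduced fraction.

Answer: 7/2

Derivation:
Step 1: cell (1,0) = 15/4
Step 2: cell (1,0) = 7/2
Full grid after step 2:
  35/12 3 13/4
  7/2 161/50 55/16
  83/20 161/50 841/240
  23/6 871/240 107/36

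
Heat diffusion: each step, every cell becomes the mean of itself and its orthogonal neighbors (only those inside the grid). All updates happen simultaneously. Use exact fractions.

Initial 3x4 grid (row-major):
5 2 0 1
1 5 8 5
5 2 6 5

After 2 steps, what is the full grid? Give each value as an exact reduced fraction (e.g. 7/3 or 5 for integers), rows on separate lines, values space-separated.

After step 1:
  8/3 3 11/4 2
  4 18/5 24/5 19/4
  8/3 9/2 21/4 16/3
After step 2:
  29/9 721/240 251/80 19/6
  97/30 199/50 423/100 1013/240
  67/18 961/240 1193/240 46/9

Answer: 29/9 721/240 251/80 19/6
97/30 199/50 423/100 1013/240
67/18 961/240 1193/240 46/9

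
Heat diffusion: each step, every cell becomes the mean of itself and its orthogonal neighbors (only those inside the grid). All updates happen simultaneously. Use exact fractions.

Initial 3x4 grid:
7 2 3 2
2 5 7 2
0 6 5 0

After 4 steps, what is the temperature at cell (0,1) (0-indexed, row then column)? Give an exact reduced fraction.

Step 1: cell (0,1) = 17/4
Step 2: cell (0,1) = 949/240
Step 3: cell (0,1) = 27883/7200
Step 4: cell (0,1) = 816301/216000
Full grid after step 4:
  122699/32400 816301/216000 771401/216000 430351/129600
  1618507/432000 85291/22500 1301981/360000 2888989/864000
  240373/64800 404963/108000 391513/108000 442801/129600

Answer: 816301/216000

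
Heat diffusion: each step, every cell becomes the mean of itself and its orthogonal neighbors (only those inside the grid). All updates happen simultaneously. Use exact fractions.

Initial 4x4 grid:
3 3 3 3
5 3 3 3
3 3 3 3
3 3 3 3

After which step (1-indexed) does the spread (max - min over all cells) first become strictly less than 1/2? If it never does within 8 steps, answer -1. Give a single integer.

Step 1: max=11/3, min=3, spread=2/3
Step 2: max=211/60, min=3, spread=31/60
Step 3: max=1831/540, min=3, spread=211/540
  -> spread < 1/2 first at step 3
Step 4: max=178843/54000, min=3, spread=16843/54000
Step 5: max=1596643/486000, min=13579/4500, spread=130111/486000
Step 6: max=47382367/14580000, min=817159/270000, spread=3255781/14580000
Step 7: max=1412553691/437400000, min=821107/270000, spread=82360351/437400000
Step 8: max=42117316891/13122000000, min=148306441/48600000, spread=2074577821/13122000000

Answer: 3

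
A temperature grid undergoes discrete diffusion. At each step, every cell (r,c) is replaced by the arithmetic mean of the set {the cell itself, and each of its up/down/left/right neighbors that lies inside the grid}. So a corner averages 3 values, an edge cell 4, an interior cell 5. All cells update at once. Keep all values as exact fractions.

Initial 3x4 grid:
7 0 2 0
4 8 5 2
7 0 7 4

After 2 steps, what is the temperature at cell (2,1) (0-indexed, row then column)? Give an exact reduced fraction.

Answer: 497/120

Derivation:
Step 1: cell (2,1) = 11/2
Step 2: cell (2,1) = 497/120
Full grid after step 2:
  173/36 49/15 91/30 35/18
  517/120 489/100 167/50 793/240
  47/9 497/120 559/120 133/36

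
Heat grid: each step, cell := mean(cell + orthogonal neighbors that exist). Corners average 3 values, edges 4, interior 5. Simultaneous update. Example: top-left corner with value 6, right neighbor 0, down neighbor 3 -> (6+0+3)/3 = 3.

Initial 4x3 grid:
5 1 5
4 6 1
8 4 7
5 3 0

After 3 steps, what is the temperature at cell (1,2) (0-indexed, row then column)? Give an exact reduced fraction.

Step 1: cell (1,2) = 19/4
Step 2: cell (1,2) = 797/240
Step 3: cell (1,2) = 28763/7200
Full grid after step 3:
  8717/2160 58361/14400 467/135
  17119/3600 5911/1500 28763/7200
  4141/900 27229/6000 26303/7200
  2579/540 14369/3600 8351/2160

Answer: 28763/7200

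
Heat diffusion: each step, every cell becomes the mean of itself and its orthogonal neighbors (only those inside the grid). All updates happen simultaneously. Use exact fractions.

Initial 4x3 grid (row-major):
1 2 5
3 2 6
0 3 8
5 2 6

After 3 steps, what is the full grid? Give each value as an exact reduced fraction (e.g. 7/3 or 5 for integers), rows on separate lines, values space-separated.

After step 1:
  2 5/2 13/3
  3/2 16/5 21/4
  11/4 3 23/4
  7/3 4 16/3
After step 2:
  2 361/120 145/36
  189/80 309/100 139/30
  115/48 187/50 29/6
  109/36 11/3 181/36
After step 3:
  1769/720 21827/7200 4201/1080
  5909/2400 20201/6000 7463/1800
  20747/7200 21271/6000 16411/3600
  1309/432 3479/900 487/108

Answer: 1769/720 21827/7200 4201/1080
5909/2400 20201/6000 7463/1800
20747/7200 21271/6000 16411/3600
1309/432 3479/900 487/108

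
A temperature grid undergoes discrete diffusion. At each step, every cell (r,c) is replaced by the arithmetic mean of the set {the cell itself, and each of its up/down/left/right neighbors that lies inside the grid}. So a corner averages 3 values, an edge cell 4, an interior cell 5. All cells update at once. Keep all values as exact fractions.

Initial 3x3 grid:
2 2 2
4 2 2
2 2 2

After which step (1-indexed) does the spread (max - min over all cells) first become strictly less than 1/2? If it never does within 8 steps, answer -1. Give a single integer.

Step 1: max=8/3, min=2, spread=2/3
Step 2: max=307/120, min=2, spread=67/120
Step 3: max=2597/1080, min=207/100, spread=1807/5400
  -> spread < 1/2 first at step 3
Step 4: max=1021963/432000, min=5761/2700, spread=33401/144000
Step 5: max=9005933/3888000, min=583391/270000, spread=3025513/19440000
Step 6: max=3575326867/1555200000, min=31555949/14400000, spread=53531/497664
Step 7: max=212656925849/93312000000, min=8567116051/3888000000, spread=450953/5971968
Step 8: max=12706343560603/5598720000000, min=1034128610519/466560000000, spread=3799043/71663616

Answer: 3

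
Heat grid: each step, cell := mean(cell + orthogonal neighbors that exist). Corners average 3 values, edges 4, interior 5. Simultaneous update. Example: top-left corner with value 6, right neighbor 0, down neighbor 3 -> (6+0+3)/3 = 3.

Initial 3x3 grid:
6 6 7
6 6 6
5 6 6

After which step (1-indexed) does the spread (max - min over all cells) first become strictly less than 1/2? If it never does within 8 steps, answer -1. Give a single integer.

Step 1: max=19/3, min=17/3, spread=2/3
Step 2: max=113/18, min=103/18, spread=5/9
Step 3: max=1337/216, min=1255/216, spread=41/108
  -> spread < 1/2 first at step 3
Step 4: max=15899/2592, min=15205/2592, spread=347/1296
Step 5: max=189545/31104, min=183703/31104, spread=2921/15552
Step 6: max=2264099/373248, min=2214877/373248, spread=24611/186624
Step 7: max=27081185/4478976, min=26666527/4478976, spread=207329/2239488
Step 8: max=324232907/53747712, min=320739637/53747712, spread=1746635/26873856

Answer: 3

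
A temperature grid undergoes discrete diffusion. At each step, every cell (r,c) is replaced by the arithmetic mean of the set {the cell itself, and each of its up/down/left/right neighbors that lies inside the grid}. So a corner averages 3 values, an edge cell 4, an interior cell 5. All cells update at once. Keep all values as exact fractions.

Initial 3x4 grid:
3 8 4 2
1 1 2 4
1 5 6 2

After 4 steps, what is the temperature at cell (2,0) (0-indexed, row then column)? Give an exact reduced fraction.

Answer: 188123/64800

Derivation:
Step 1: cell (2,0) = 7/3
Step 2: cell (2,0) = 85/36
Step 3: cell (2,0) = 3007/1080
Step 4: cell (2,0) = 188123/64800
Full grid after step 4:
  69041/21600 30499/9000 187019/54000 223163/64800
  1316857/432000 578603/180000 612203/180000 1473157/432000
  188123/64800 338113/108000 119971/36000 73421/21600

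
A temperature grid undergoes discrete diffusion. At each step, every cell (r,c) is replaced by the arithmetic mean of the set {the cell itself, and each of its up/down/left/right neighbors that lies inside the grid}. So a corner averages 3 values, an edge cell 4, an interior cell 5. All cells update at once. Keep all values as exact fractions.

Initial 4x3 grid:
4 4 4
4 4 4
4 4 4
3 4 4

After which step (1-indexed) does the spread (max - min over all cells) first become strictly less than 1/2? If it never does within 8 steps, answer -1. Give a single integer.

Step 1: max=4, min=11/3, spread=1/3
  -> spread < 1/2 first at step 1
Step 2: max=4, min=67/18, spread=5/18
Step 3: max=4, min=823/216, spread=41/216
Step 4: max=4, min=99463/25920, spread=4217/25920
Step 5: max=28721/7200, min=6011651/1555200, spread=38417/311040
Step 6: max=573403/144000, min=362047789/93312000, spread=1903471/18662400
Step 7: max=17164241/4320000, min=21793890911/5598720000, spread=18038617/223948800
Step 8: max=1542273241/388800000, min=1310424617149/335923200000, spread=883978523/13436928000

Answer: 1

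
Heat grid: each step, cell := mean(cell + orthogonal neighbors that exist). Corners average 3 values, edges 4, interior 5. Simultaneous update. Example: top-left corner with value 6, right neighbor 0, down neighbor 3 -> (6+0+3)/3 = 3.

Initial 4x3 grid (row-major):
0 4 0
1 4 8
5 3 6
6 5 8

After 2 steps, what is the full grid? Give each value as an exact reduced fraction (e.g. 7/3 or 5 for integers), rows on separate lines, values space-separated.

After step 1:
  5/3 2 4
  5/2 4 9/2
  15/4 23/5 25/4
  16/3 11/2 19/3
After step 2:
  37/18 35/12 7/2
  143/48 88/25 75/16
  971/240 241/50 1301/240
  175/36 653/120 217/36

Answer: 37/18 35/12 7/2
143/48 88/25 75/16
971/240 241/50 1301/240
175/36 653/120 217/36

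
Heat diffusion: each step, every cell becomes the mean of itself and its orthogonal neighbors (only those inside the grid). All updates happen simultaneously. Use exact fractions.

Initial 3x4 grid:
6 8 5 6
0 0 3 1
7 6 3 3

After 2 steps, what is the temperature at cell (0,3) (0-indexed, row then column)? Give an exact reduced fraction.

Answer: 17/4

Derivation:
Step 1: cell (0,3) = 4
Step 2: cell (0,3) = 17/4
Full grid after step 2:
  38/9 1099/240 333/80 17/4
  313/80 89/25 183/50 719/240
  139/36 929/240 749/240 28/9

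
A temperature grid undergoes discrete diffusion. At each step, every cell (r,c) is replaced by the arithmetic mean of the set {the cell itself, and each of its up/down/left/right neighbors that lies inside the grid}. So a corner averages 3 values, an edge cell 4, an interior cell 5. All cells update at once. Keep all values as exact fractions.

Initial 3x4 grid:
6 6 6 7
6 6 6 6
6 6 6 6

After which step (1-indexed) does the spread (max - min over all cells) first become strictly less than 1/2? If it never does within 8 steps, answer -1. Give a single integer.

Step 1: max=19/3, min=6, spread=1/3
  -> spread < 1/2 first at step 1
Step 2: max=113/18, min=6, spread=5/18
Step 3: max=1337/216, min=6, spread=41/216
Step 4: max=159737/25920, min=6, spread=4217/25920
Step 5: max=9540349/1555200, min=43279/7200, spread=38417/311040
Step 6: max=571072211/93312000, min=866597/144000, spread=1903471/18662400
Step 7: max=34193309089/5598720000, min=26035759/4320000, spread=18038617/223948800
Step 8: max=2048807382851/335923200000, min=2345726759/388800000, spread=883978523/13436928000

Answer: 1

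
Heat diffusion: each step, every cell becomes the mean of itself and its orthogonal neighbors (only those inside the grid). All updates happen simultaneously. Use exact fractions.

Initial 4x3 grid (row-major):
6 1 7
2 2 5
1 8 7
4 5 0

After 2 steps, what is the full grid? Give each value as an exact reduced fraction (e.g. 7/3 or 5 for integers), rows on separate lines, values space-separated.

Answer: 13/4 56/15 163/36
131/40 101/25 1091/240
433/120 106/25 377/80
34/9 971/240 53/12

Derivation:
After step 1:
  3 4 13/3
  11/4 18/5 21/4
  15/4 23/5 5
  10/3 17/4 4
After step 2:
  13/4 56/15 163/36
  131/40 101/25 1091/240
  433/120 106/25 377/80
  34/9 971/240 53/12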